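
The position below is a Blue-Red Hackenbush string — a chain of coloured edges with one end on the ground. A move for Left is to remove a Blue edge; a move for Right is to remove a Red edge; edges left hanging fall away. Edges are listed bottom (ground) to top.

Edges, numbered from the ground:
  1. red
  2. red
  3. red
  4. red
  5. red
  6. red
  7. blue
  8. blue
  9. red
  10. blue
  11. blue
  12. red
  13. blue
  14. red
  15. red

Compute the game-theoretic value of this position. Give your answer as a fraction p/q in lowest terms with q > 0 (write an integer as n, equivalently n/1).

Recurse on prefixes of the 15-edge string red red red red red red blue blue red blue blue red blue red red:
g_1 [r]  L=[]  R=[0]  gives -1
g_2 [rr]  L=[]  R=[-1 0]  gives -2
g_3 [rrr]  L=[]  R=[-2 -1 0]  gives -3
g_4 [rrrr]  L=[]  R=[-3 -2 -1 0]  gives -4
g_5 [rrrrr]  L=[]  R=[-4 -3 -2 -1 0]  gives -5
g_6 [rrrrrr]  L=[]  R=[-5 -4 -3 -2 -1 0]  gives -6
g_7 [rrrrrrb]  L=[-6]  R=[-5 -4 -3 -2 -1 0]  gives -11/2
g_8 [rrrrrrbb]  L=[-6 -11/2]  R=[-5 -4 -3 -2 -1 0]  gives -21/4
g_9 [rrrrrrbbr]  L=[-6 -11/2]  R=[-21/4 -5 -4 -3 -2 -1 0]  gives -43/8
g_10 [rrrrrrbbrb]  L=[-6 -11/2 -43/8]  R=[-21/4 -5 -4 -3 -2 -1 0]  gives -85/16
g_11 [rrrrrrbbrbb]  L=[-6 -11/2 -43/8 -85/16]  R=[-21/4 -5 -4 -3 -2 -1 0]  gives -169/32
g_12 [rrrrrrbbrbbr]  L=[-6 -11/2 -43/8 -85/16]  R=[-169/32 -21/4 -5 -4 -3 -2 -1 0]  gives -339/64
g_13 [rrrrrrbbrbbrb]  L=[-6 -11/2 -43/8 -85/16 -339/64]  R=[-169/32 -21/4 -5 -4 -3 -2 -1 0]  gives -677/128
g_14 [rrrrrrbbrbbrbr]  L=[-6 -11/2 -43/8 -85/16 -339/64]  R=[-677/128 -169/32 -21/4 -5 -4 -3 -2 -1 0]  gives -1355/256
g_15 [rrrrrrbbrbbrbrr]  L=[-6 -11/2 -43/8 -85/16 -339/64]  R=[-1355/256 -677/128 -169/32 -21/4 -5 -4 -3 -2 -1 0]  gives -2711/512

-2711/512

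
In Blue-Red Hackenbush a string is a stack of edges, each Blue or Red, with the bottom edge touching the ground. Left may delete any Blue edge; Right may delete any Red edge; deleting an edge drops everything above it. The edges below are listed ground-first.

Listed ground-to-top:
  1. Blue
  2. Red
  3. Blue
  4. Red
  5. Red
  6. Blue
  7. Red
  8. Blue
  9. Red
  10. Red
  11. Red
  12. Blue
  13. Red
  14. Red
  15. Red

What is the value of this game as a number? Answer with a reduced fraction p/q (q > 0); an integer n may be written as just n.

9489/16384

step 1: add Blue to get B; options L={ 0 } R={ ∅ } => 1
step 2: add Red to get BR; options L={ 0 } R={ 1 } => 1/2
step 3: add Blue to get BRB; options L={ 0 1/2 } R={ 1 } => 3/4
step 4: add Red to get BRBR; options L={ 0 1/2 } R={ 3/4 1 } => 5/8
step 5: add Red to get BRBRR; options L={ 0 1/2 } R={ 5/8 3/4 1 } => 9/16
step 6: add Blue to get BRBRRB; options L={ 0 1/2 9/16 } R={ 5/8 3/4 1 } => 19/32
step 7: add Red to get BRBRRBR; options L={ 0 1/2 9/16 } R={ 19/32 5/8 3/4 1 } => 37/64
step 8: add Blue to get BRBRRBRB; options L={ 0 1/2 9/16 37/64 } R={ 19/32 5/8 3/4 1 } => 75/128
step 9: add Red to get BRBRRBRBR; options L={ 0 1/2 9/16 37/64 } R={ 75/128 19/32 5/8 3/4 1 } => 149/256
step 10: add Red to get BRBRRBRBRR; options L={ 0 1/2 9/16 37/64 } R={ 149/256 75/128 19/32 5/8 3/4 1 } => 297/512
step 11: add Red to get BRBRRBRBRRR; options L={ 0 1/2 9/16 37/64 } R={ 297/512 149/256 75/128 19/32 5/8 3/4 1 } => 593/1024
step 12: add Blue to get BRBRRBRBRRRB; options L={ 0 1/2 9/16 37/64 593/1024 } R={ 297/512 149/256 75/128 19/32 5/8 3/4 1 } => 1187/2048
step 13: add Red to get BRBRRBRBRRRBR; options L={ 0 1/2 9/16 37/64 593/1024 } R={ 1187/2048 297/512 149/256 75/128 19/32 5/8 3/4 1 } => 2373/4096
step 14: add Red to get BRBRRBRBRRRBRR; options L={ 0 1/2 9/16 37/64 593/1024 } R={ 2373/4096 1187/2048 297/512 149/256 75/128 19/32 5/8 3/4 1 } => 4745/8192
step 15: add Red to get BRBRRBRBRRRBRRR; options L={ 0 1/2 9/16 37/64 593/1024 } R={ 4745/8192 2373/4096 1187/2048 297/512 149/256 75/128 19/32 5/8 3/4 1 } => 9489/16384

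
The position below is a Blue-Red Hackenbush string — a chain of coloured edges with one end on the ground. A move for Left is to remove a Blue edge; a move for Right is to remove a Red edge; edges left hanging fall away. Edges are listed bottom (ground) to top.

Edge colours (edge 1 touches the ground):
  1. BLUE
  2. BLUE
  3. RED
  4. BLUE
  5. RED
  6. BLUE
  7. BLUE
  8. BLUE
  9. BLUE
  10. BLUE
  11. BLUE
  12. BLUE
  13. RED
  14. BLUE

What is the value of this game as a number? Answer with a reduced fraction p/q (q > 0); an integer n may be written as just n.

7163/4096

B: Left { 0 }, Right { · } ⇒ simplest 1
BB: Left { 0; 1 }, Right { · } ⇒ simplest 2
BBR: Left { 0; 1 }, Right { 2 } ⇒ simplest 3/2
BBRB: Left { 0; 1; 3/2 }, Right { 2 } ⇒ simplest 7/4
BBRBR: Left { 0; 1; 3/2 }, Right { 7/4; 2 } ⇒ simplest 13/8
BBRBRB: Left { 0; 1; 3/2; 13/8 }, Right { 7/4; 2 } ⇒ simplest 27/16
BBRBRBB: Left { 0; 1; 3/2; 13/8; 27/16 }, Right { 7/4; 2 } ⇒ simplest 55/32
BBRBRBBB: Left { 0; 1; 3/2; 13/8; 27/16; 55/32 }, Right { 7/4; 2 } ⇒ simplest 111/64
BBRBRBBBB: Left { 0; 1; 3/2; 13/8; 27/16; 55/32; 111/64 }, Right { 7/4; 2 } ⇒ simplest 223/128
BBRBRBBBBB: Left { 0; 1; 3/2; 13/8; 27/16; 55/32; 111/64; 223/128 }, Right { 7/4; 2 } ⇒ simplest 447/256
BBRBRBBBBBB: Left { 0; 1; 3/2; 13/8; 27/16; 55/32; 111/64; 223/128; 447/256 }, Right { 7/4; 2 } ⇒ simplest 895/512
BBRBRBBBBBBB: Left { 0; 1; 3/2; 13/8; 27/16; 55/32; 111/64; 223/128; 447/256; 895/512 }, Right { 7/4; 2 } ⇒ simplest 1791/1024
BBRBRBBBBBBBR: Left { 0; 1; 3/2; 13/8; 27/16; 55/32; 111/64; 223/128; 447/256; 895/512 }, Right { 1791/1024; 7/4; 2 } ⇒ simplest 3581/2048
BBRBRBBBBBBBRB: Left { 0; 1; 3/2; 13/8; 27/16; 55/32; 111/64; 223/128; 447/256; 895/512; 3581/2048 }, Right { 1791/1024; 7/4; 2 } ⇒ simplest 7163/4096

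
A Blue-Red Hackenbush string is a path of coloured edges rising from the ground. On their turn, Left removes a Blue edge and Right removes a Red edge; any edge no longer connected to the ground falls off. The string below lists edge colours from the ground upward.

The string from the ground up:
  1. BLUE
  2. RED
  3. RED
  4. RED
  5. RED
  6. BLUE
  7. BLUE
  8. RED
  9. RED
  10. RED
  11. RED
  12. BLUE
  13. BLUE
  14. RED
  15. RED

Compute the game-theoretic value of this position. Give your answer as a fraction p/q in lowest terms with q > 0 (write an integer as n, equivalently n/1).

1561/16384

Build v(s[:k]) for k = 1..15, string s = BLUE RED RED RED RED BLUE BLUE RED RED RED RED BLUE BLUE RED RED.
B: Left { 0 }, Right { · } → simplest 1
BR: Left { 0 }, Right { 1 } → simplest 1/2
BRR: Left { 0 }, Right { 1/2, 1 } → simplest 1/4
BRRR: Left { 0 }, Right { 1/4, 1/2, 1 } → simplest 1/8
BRRRR: Left { 0 }, Right { 1/8, 1/4, 1/2, 1 } → simplest 1/16
BRRRRB: Left { 0, 1/16 }, Right { 1/8, 1/4, 1/2, 1 } → simplest 3/32
BRRRRBB: Left { 0, 1/16, 3/32 }, Right { 1/8, 1/4, 1/2, 1 } → simplest 7/64
BRRRRBBR: Left { 0, 1/16, 3/32 }, Right { 7/64, 1/8, 1/4, 1/2, 1 } → simplest 13/128
BRRRRBBRR: Left { 0, 1/16, 3/32 }, Right { 13/128, 7/64, 1/8, 1/4, 1/2, 1 } → simplest 25/256
BRRRRBBRRR: Left { 0, 1/16, 3/32 }, Right { 25/256, 13/128, 7/64, 1/8, 1/4, 1/2, 1 } → simplest 49/512
BRRRRBBRRRR: Left { 0, 1/16, 3/32 }, Right { 49/512, 25/256, 13/128, 7/64, 1/8, 1/4, 1/2, 1 } → simplest 97/1024
BRRRRBBRRRRB: Left { 0, 1/16, 3/32, 97/1024 }, Right { 49/512, 25/256, 13/128, 7/64, 1/8, 1/4, 1/2, 1 } → simplest 195/2048
BRRRRBBRRRRBB: Left { 0, 1/16, 3/32, 97/1024, 195/2048 }, Right { 49/512, 25/256, 13/128, 7/64, 1/8, 1/4, 1/2, 1 } → simplest 391/4096
BRRRRBBRRRRBBR: Left { 0, 1/16, 3/32, 97/1024, 195/2048 }, Right { 391/4096, 49/512, 25/256, 13/128, 7/64, 1/8, 1/4, 1/2, 1 } → simplest 781/8192
BRRRRBBRRRRBBRR: Left { 0, 1/16, 3/32, 97/1024, 195/2048 }, Right { 781/8192, 391/4096, 49/512, 25/256, 13/128, 7/64, 1/8, 1/4, 1/2, 1 } → simplest 1561/16384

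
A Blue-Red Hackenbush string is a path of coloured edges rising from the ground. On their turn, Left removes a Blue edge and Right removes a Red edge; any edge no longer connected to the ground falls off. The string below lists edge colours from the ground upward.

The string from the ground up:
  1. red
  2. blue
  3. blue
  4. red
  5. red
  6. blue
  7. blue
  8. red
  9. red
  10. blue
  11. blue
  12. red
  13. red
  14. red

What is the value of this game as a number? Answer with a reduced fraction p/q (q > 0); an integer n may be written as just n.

Recurse on prefixes of the 14-edge string red blue blue red red blue blue red red blue blue red red red:
1 of 14 · r · max L −∞ · min R 0 => -1
2 of 14 · rb · max L -1 · min R 0 => -1/2
3 of 14 · rbb · max L -1/2 · min R 0 => -1/4
4 of 14 · rbbr · max L -1/2 · min R -1/4 => -3/8
5 of 14 · rbbrr · max L -1/2 · min R -3/8 => -7/16
6 of 14 · rbbrrb · max L -7/16 · min R -3/8 => -13/32
7 of 14 · rbbrrbb · max L -13/32 · min R -3/8 => -25/64
8 of 14 · rbbrrbbr · max L -13/32 · min R -25/64 => -51/128
9 of 14 · rbbrrbbrr · max L -13/32 · min R -51/128 => -103/256
10 of 14 · rbbrrbbrrb · max L -103/256 · min R -51/128 => -205/512
11 of 14 · rbbrrbbrrbb · max L -205/512 · min R -51/128 => -409/1024
12 of 14 · rbbrrbbrrbbr · max L -205/512 · min R -409/1024 => -819/2048
13 of 14 · rbbrrbbrrbbrr · max L -205/512 · min R -819/2048 => -1639/4096
14 of 14 · rbbrrbbrrbbrrr · max L -205/512 · min R -1639/4096 => -3279/8192

-3279/8192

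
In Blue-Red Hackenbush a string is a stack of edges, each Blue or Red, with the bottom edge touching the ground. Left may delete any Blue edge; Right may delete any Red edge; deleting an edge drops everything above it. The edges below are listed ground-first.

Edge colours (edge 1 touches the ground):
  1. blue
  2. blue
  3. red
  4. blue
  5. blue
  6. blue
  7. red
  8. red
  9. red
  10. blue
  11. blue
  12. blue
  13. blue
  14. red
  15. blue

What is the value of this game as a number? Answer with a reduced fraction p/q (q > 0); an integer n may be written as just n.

15483/8192

Build g(s[:k]) for k = 1..15, string s = blue blue red blue blue blue red red red blue blue blue blue red blue.
edge 1 of 15 (blue): { 0 | — } → 1
edge 2 of 15 (blue): { 0 1 | — } → 2
edge 3 of 15 (red): { 0 1 | 2 } → 3/2
edge 4 of 15 (blue): { 0 1 3/2 | 2 } → 7/4
edge 5 of 15 (blue): { 0 1 3/2 7/4 | 2 } → 15/8
edge 6 of 15 (blue): { 0 1 3/2 7/4 15/8 | 2 } → 31/16
edge 7 of 15 (red): { 0 1 3/2 7/4 15/8 | 31/16 2 } → 61/32
edge 8 of 15 (red): { 0 1 3/2 7/4 15/8 | 61/32 31/16 2 } → 121/64
edge 9 of 15 (red): { 0 1 3/2 7/4 15/8 | 121/64 61/32 31/16 2 } → 241/128
edge 10 of 15 (blue): { 0 1 3/2 7/4 15/8 241/128 | 121/64 61/32 31/16 2 } → 483/256
edge 11 of 15 (blue): { 0 1 3/2 7/4 15/8 241/128 483/256 | 121/64 61/32 31/16 2 } → 967/512
edge 12 of 15 (blue): { 0 1 3/2 7/4 15/8 241/128 483/256 967/512 | 121/64 61/32 31/16 2 } → 1935/1024
edge 13 of 15 (blue): { 0 1 3/2 7/4 15/8 241/128 483/256 967/512 1935/1024 | 121/64 61/32 31/16 2 } → 3871/2048
edge 14 of 15 (red): { 0 1 3/2 7/4 15/8 241/128 483/256 967/512 1935/1024 | 3871/2048 121/64 61/32 31/16 2 } → 7741/4096
edge 15 of 15 (blue): { 0 1 3/2 7/4 15/8 241/128 483/256 967/512 1935/1024 7741/4096 | 3871/2048 121/64 61/32 31/16 2 } → 15483/8192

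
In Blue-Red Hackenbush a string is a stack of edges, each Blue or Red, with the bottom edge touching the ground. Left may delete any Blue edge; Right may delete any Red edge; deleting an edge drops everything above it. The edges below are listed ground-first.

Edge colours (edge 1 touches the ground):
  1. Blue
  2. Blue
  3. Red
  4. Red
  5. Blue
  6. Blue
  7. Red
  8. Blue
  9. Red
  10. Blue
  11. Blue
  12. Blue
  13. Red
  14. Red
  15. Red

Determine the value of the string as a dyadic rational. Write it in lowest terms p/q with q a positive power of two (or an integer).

value_1 [B]  L=[0]  R=[]  ⇒ 1
value_2 [BB]  L=[0, 1]  R=[]  ⇒ 2
value_3 [BBR]  L=[0, 1]  R=[2]  ⇒ 3/2
value_4 [BBRR]  L=[0, 1]  R=[3/2, 2]  ⇒ 5/4
value_5 [BBRRB]  L=[0, 1, 5/4]  R=[3/2, 2]  ⇒ 11/8
value_6 [BBRRBB]  L=[0, 1, 5/4, 11/8]  R=[3/2, 2]  ⇒ 23/16
value_7 [BBRRBBR]  L=[0, 1, 5/4, 11/8]  R=[23/16, 3/2, 2]  ⇒ 45/32
value_8 [BBRRBBRB]  L=[0, 1, 5/4, 11/8, 45/32]  R=[23/16, 3/2, 2]  ⇒ 91/64
value_9 [BBRRBBRBR]  L=[0, 1, 5/4, 11/8, 45/32]  R=[91/64, 23/16, 3/2, 2]  ⇒ 181/128
value_10 [BBRRBBRBRB]  L=[0, 1, 5/4, 11/8, 45/32, 181/128]  R=[91/64, 23/16, 3/2, 2]  ⇒ 363/256
value_11 [BBRRBBRBRBB]  L=[0, 1, 5/4, 11/8, 45/32, 181/128, 363/256]  R=[91/64, 23/16, 3/2, 2]  ⇒ 727/512
value_12 [BBRRBBRBRBBB]  L=[0, 1, 5/4, 11/8, 45/32, 181/128, 363/256, 727/512]  R=[91/64, 23/16, 3/2, 2]  ⇒ 1455/1024
value_13 [BBRRBBRBRBBBR]  L=[0, 1, 5/4, 11/8, 45/32, 181/128, 363/256, 727/512]  R=[1455/1024, 91/64, 23/16, 3/2, 2]  ⇒ 2909/2048
value_14 [BBRRBBRBRBBBRR]  L=[0, 1, 5/4, 11/8, 45/32, 181/128, 363/256, 727/512]  R=[2909/2048, 1455/1024, 91/64, 23/16, 3/2, 2]  ⇒ 5817/4096
value_15 [BBRRBBRBRBBBRRR]  L=[0, 1, 5/4, 11/8, 45/32, 181/128, 363/256, 727/512]  R=[5817/4096, 2909/2048, 1455/1024, 91/64, 23/16, 3/2, 2]  ⇒ 11633/8192

11633/8192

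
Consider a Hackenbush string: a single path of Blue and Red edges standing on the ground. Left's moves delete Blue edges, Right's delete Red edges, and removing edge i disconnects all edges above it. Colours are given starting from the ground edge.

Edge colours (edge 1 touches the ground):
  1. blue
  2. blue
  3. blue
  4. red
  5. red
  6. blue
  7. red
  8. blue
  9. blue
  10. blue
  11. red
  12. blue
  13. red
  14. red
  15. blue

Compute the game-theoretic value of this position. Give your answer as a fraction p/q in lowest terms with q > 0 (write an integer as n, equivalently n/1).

value_1 [b]  L=[0]  R=[none]  -> 1
value_2 [bb]  L=[0,1]  R=[none]  -> 2
value_3 [bbb]  L=[0,1,2]  R=[none]  -> 3
value_4 [bbbr]  L=[0,1,2]  R=[3]  -> 5/2
value_5 [bbbrr]  L=[0,1,2]  R=[5/2,3]  -> 9/4
value_6 [bbbrrb]  L=[0,1,2,9/4]  R=[5/2,3]  -> 19/8
value_7 [bbbrrbr]  L=[0,1,2,9/4]  R=[19/8,5/2,3]  -> 37/16
value_8 [bbbrrbrb]  L=[0,1,2,9/4,37/16]  R=[19/8,5/2,3]  -> 75/32
value_9 [bbbrrbrbb]  L=[0,1,2,9/4,37/16,75/32]  R=[19/8,5/2,3]  -> 151/64
value_10 [bbbrrbrbbb]  L=[0,1,2,9/4,37/16,75/32,151/64]  R=[19/8,5/2,3]  -> 303/128
value_11 [bbbrrbrbbbr]  L=[0,1,2,9/4,37/16,75/32,151/64]  R=[303/128,19/8,5/2,3]  -> 605/256
value_12 [bbbrrbrbbbrb]  L=[0,1,2,9/4,37/16,75/32,151/64,605/256]  R=[303/128,19/8,5/2,3]  -> 1211/512
value_13 [bbbrrbrbbbrbr]  L=[0,1,2,9/4,37/16,75/32,151/64,605/256]  R=[1211/512,303/128,19/8,5/2,3]  -> 2421/1024
value_14 [bbbrrbrbbbrbrr]  L=[0,1,2,9/4,37/16,75/32,151/64,605/256]  R=[2421/1024,1211/512,303/128,19/8,5/2,3]  -> 4841/2048
value_15 [bbbrrbrbbbrbrrb]  L=[0,1,2,9/4,37/16,75/32,151/64,605/256,4841/2048]  R=[2421/1024,1211/512,303/128,19/8,5/2,3]  -> 9683/4096

9683/4096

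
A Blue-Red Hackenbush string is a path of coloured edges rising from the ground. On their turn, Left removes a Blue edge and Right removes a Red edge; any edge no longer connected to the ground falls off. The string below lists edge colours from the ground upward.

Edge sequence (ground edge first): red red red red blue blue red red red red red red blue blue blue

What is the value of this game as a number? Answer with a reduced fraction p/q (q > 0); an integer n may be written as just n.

Build g(s[:k]) for k = 1..15, string s = red red red red blue blue red red red red red red blue blue blue.
g_1 [r]  L=[—]  R=[0]  = -1
g_2 [rr]  L=[—]  R=[-1, 0]  = -2
g_3 [rrr]  L=[—]  R=[-2, -1, 0]  = -3
g_4 [rrrr]  L=[—]  R=[-3, -2, -1, 0]  = -4
g_5 [rrrrb]  L=[-4]  R=[-3, -2, -1, 0]  = -7/2
g_6 [rrrrbb]  L=[-4, -7/2]  R=[-3, -2, -1, 0]  = -13/4
g_7 [rrrrbbr]  L=[-4, -7/2]  R=[-13/4, -3, -2, -1, 0]  = -27/8
g_8 [rrrrbbrr]  L=[-4, -7/2]  R=[-27/8, -13/4, -3, -2, -1, 0]  = -55/16
g_9 [rrrrbbrrr]  L=[-4, -7/2]  R=[-55/16, -27/8, -13/4, -3, -2, -1, 0]  = -111/32
g_10 [rrrrbbrrrr]  L=[-4, -7/2]  R=[-111/32, -55/16, -27/8, -13/4, -3, -2, -1, 0]  = -223/64
g_11 [rrrrbbrrrrr]  L=[-4, -7/2]  R=[-223/64, -111/32, -55/16, -27/8, -13/4, -3, -2, -1, 0]  = -447/128
g_12 [rrrrbbrrrrrr]  L=[-4, -7/2]  R=[-447/128, -223/64, -111/32, -55/16, -27/8, -13/4, -3, -2, -1, 0]  = -895/256
g_13 [rrrrbbrrrrrrb]  L=[-4, -7/2, -895/256]  R=[-447/128, -223/64, -111/32, -55/16, -27/8, -13/4, -3, -2, -1, 0]  = -1789/512
g_14 [rrrrbbrrrrrrbb]  L=[-4, -7/2, -895/256, -1789/512]  R=[-447/128, -223/64, -111/32, -55/16, -27/8, -13/4, -3, -2, -1, 0]  = -3577/1024
g_15 [rrrrbbrrrrrrbbb]  L=[-4, -7/2, -895/256, -1789/512, -3577/1024]  R=[-447/128, -223/64, -111/32, -55/16, -27/8, -13/4, -3, -2, -1, 0]  = -7153/2048

-7153/2048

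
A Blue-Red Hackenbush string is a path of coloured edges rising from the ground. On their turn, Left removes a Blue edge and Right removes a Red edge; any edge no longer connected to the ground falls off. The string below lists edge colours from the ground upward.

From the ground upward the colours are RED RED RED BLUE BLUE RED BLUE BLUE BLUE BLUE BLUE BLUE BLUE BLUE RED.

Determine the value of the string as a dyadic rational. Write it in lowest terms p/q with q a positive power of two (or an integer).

value_1 [R]  L=[none]  R=[0]  — -1
value_2 [RR]  L=[none]  R=[-1 0]  — -2
value_3 [RRR]  L=[none]  R=[-2 -1 0]  — -3
value_4 [RRRB]  L=[-3]  R=[-2 -1 0]  — -5/2
value_5 [RRRBB]  L=[-3 -5/2]  R=[-2 -1 0]  — -9/4
value_6 [RRRBBR]  L=[-3 -5/2]  R=[-9/4 -2 -1 0]  — -19/8
value_7 [RRRBBRB]  L=[-3 -5/2 -19/8]  R=[-9/4 -2 -1 0]  — -37/16
value_8 [RRRBBRBB]  L=[-3 -5/2 -19/8 -37/16]  R=[-9/4 -2 -1 0]  — -73/32
value_9 [RRRBBRBBB]  L=[-3 -5/2 -19/8 -37/16 -73/32]  R=[-9/4 -2 -1 0]  — -145/64
value_10 [RRRBBRBBBB]  L=[-3 -5/2 -19/8 -37/16 -73/32 -145/64]  R=[-9/4 -2 -1 0]  — -289/128
value_11 [RRRBBRBBBBB]  L=[-3 -5/2 -19/8 -37/16 -73/32 -145/64 -289/128]  R=[-9/4 -2 -1 0]  — -577/256
value_12 [RRRBBRBBBBBB]  L=[-3 -5/2 -19/8 -37/16 -73/32 -145/64 -289/128 -577/256]  R=[-9/4 -2 -1 0]  — -1153/512
value_13 [RRRBBRBBBBBBB]  L=[-3 -5/2 -19/8 -37/16 -73/32 -145/64 -289/128 -577/256 -1153/512]  R=[-9/4 -2 -1 0]  — -2305/1024
value_14 [RRRBBRBBBBBBBB]  L=[-3 -5/2 -19/8 -37/16 -73/32 -145/64 -289/128 -577/256 -1153/512 -2305/1024]  R=[-9/4 -2 -1 0]  — -4609/2048
value_15 [RRRBBRBBBBBBBBR]  L=[-3 -5/2 -19/8 -37/16 -73/32 -145/64 -289/128 -577/256 -1153/512 -2305/1024]  R=[-4609/2048 -9/4 -2 -1 0]  — -9219/4096

-9219/4096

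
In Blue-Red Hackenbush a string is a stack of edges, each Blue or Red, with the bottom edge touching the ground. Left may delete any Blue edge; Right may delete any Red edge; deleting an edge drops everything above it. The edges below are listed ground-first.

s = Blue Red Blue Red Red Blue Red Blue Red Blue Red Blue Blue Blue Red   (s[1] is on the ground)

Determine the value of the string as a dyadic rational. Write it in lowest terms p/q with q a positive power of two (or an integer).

Recurse on prefixes of the 15-edge string Blue Red Blue Red Red Blue Red Blue Red Blue Red Blue Blue Blue Red:
B: Left { 0 }, Right { (no moves) } → simplest 1
BR: Left { 0 }, Right { 1 } → simplest 1/2
BRB: Left { 0,1/2 }, Right { 1 } → simplest 3/4
BRBR: Left { 0,1/2 }, Right { 3/4,1 } → simplest 5/8
BRBRR: Left { 0,1/2 }, Right { 5/8,3/4,1 } → simplest 9/16
BRBRRB: Left { 0,1/2,9/16 }, Right { 5/8,3/4,1 } → simplest 19/32
BRBRRBR: Left { 0,1/2,9/16 }, Right { 19/32,5/8,3/4,1 } → simplest 37/64
BRBRRBRB: Left { 0,1/2,9/16,37/64 }, Right { 19/32,5/8,3/4,1 } → simplest 75/128
BRBRRBRBR: Left { 0,1/2,9/16,37/64 }, Right { 75/128,19/32,5/8,3/4,1 } → simplest 149/256
BRBRRBRBRB: Left { 0,1/2,9/16,37/64,149/256 }, Right { 75/128,19/32,5/8,3/4,1 } → simplest 299/512
BRBRRBRBRBR: Left { 0,1/2,9/16,37/64,149/256 }, Right { 299/512,75/128,19/32,5/8,3/4,1 } → simplest 597/1024
BRBRRBRBRBRB: Left { 0,1/2,9/16,37/64,149/256,597/1024 }, Right { 299/512,75/128,19/32,5/8,3/4,1 } → simplest 1195/2048
BRBRRBRBRBRBB: Left { 0,1/2,9/16,37/64,149/256,597/1024,1195/2048 }, Right { 299/512,75/128,19/32,5/8,3/4,1 } → simplest 2391/4096
BRBRRBRBRBRBBB: Left { 0,1/2,9/16,37/64,149/256,597/1024,1195/2048,2391/4096 }, Right { 299/512,75/128,19/32,5/8,3/4,1 } → simplest 4783/8192
BRBRRBRBRBRBBBR: Left { 0,1/2,9/16,37/64,149/256,597/1024,1195/2048,2391/4096 }, Right { 4783/8192,299/512,75/128,19/32,5/8,3/4,1 } → simplest 9565/16384

9565/16384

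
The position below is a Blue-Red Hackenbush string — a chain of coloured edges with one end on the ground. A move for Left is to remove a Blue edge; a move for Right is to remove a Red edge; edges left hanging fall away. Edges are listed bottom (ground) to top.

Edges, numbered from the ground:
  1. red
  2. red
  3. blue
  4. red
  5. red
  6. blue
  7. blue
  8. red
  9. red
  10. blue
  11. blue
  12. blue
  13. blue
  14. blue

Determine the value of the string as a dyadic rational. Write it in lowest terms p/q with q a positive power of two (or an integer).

Build value(s[:k]) for k = 1..14, string s = red red blue red red blue blue red red blue blue blue blue blue.
step 1: add red to get r; options L={  } R={ 0 } -> -1
step 2: add red to get rr; options L={  } R={ -1, 0 } -> -2
step 3: add blue to get rrb; options L={ -2 } R={ -1, 0 } -> -3/2
step 4: add red to get rrbr; options L={ -2 } R={ -3/2, -1, 0 } -> -7/4
step 5: add red to get rrbrr; options L={ -2 } R={ -7/4, -3/2, -1, 0 } -> -15/8
step 6: add blue to get rrbrrb; options L={ -2, -15/8 } R={ -7/4, -3/2, -1, 0 } -> -29/16
step 7: add blue to get rrbrrbb; options L={ -2, -15/8, -29/16 } R={ -7/4, -3/2, -1, 0 } -> -57/32
step 8: add red to get rrbrrbbr; options L={ -2, -15/8, -29/16 } R={ -57/32, -7/4, -3/2, -1, 0 } -> -115/64
step 9: add red to get rrbrrbbrr; options L={ -2, -15/8, -29/16 } R={ -115/64, -57/32, -7/4, -3/2, -1, 0 } -> -231/128
step 10: add blue to get rrbrrbbrrb; options L={ -2, -15/8, -29/16, -231/128 } R={ -115/64, -57/32, -7/4, -3/2, -1, 0 } -> -461/256
step 11: add blue to get rrbrrbbrrbb; options L={ -2, -15/8, -29/16, -231/128, -461/256 } R={ -115/64, -57/32, -7/4, -3/2, -1, 0 } -> -921/512
step 12: add blue to get rrbrrbbrrbbb; options L={ -2, -15/8, -29/16, -231/128, -461/256, -921/512 } R={ -115/64, -57/32, -7/4, -3/2, -1, 0 } -> -1841/1024
step 13: add blue to get rrbrrbbrrbbbb; options L={ -2, -15/8, -29/16, -231/128, -461/256, -921/512, -1841/1024 } R={ -115/64, -57/32, -7/4, -3/2, -1, 0 } -> -3681/2048
step 14: add blue to get rrbrrbbrrbbbbb; options L={ -2, -15/8, -29/16, -231/128, -461/256, -921/512, -1841/1024, -3681/2048 } R={ -115/64, -57/32, -7/4, -3/2, -1, 0 } -> -7361/4096

-7361/4096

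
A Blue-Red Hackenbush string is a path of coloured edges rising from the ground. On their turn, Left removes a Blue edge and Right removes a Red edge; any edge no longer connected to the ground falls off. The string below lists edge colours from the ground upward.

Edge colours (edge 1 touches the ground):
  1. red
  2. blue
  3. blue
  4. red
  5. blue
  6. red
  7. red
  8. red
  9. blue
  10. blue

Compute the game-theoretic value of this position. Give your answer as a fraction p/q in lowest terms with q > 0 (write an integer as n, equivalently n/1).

-185/512

1 of 10 · r · max L −∞ · min R 0 -> -1
2 of 10 · rb · max L -1 · min R 0 -> -1/2
3 of 10 · rbb · max L -1/2 · min R 0 -> -1/4
4 of 10 · rbbr · max L -1/2 · min R -1/4 -> -3/8
5 of 10 · rbbrb · max L -3/8 · min R -1/4 -> -5/16
6 of 10 · rbbrbr · max L -3/8 · min R -5/16 -> -11/32
7 of 10 · rbbrbrr · max L -3/8 · min R -11/32 -> -23/64
8 of 10 · rbbrbrrr · max L -3/8 · min R -23/64 -> -47/128
9 of 10 · rbbrbrrrb · max L -47/128 · min R -23/64 -> -93/256
10 of 10 · rbbrbrrrbb · max L -93/256 · min R -23/64 -> -185/512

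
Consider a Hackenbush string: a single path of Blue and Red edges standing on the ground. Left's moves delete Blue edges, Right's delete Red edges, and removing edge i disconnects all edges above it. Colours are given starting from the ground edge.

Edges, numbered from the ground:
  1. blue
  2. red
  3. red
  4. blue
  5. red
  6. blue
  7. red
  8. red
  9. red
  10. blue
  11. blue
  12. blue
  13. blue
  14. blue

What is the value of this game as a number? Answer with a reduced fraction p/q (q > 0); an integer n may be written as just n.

2623/8192

Build val(s[:k]) for k = 1..14, string s = blue red red blue red blue red red red blue blue blue blue blue.
val(b) = { 0 |  } → 1
val(br) = { 0 | 1 } → 1/2
val(brr) = { 0 | 1/2, 1 } → 1/4
val(brrb) = { 0, 1/4 | 1/2, 1 } → 3/8
val(brrbr) = { 0, 1/4 | 3/8, 1/2, 1 } → 5/16
val(brrbrb) = { 0, 1/4, 5/16 | 3/8, 1/2, 1 } → 11/32
val(brrbrbr) = { 0, 1/4, 5/16 | 11/32, 3/8, 1/2, 1 } → 21/64
val(brrbrbrr) = { 0, 1/4, 5/16 | 21/64, 11/32, 3/8, 1/2, 1 } → 41/128
val(brrbrbrrr) = { 0, 1/4, 5/16 | 41/128, 21/64, 11/32, 3/8, 1/2, 1 } → 81/256
val(brrbrbrrrb) = { 0, 1/4, 5/16, 81/256 | 41/128, 21/64, 11/32, 3/8, 1/2, 1 } → 163/512
val(brrbrbrrrbb) = { 0, 1/4, 5/16, 81/256, 163/512 | 41/128, 21/64, 11/32, 3/8, 1/2, 1 } → 327/1024
val(brrbrbrrrbbb) = { 0, 1/4, 5/16, 81/256, 163/512, 327/1024 | 41/128, 21/64, 11/32, 3/8, 1/2, 1 } → 655/2048
val(brrbrbrrrbbbb) = { 0, 1/4, 5/16, 81/256, 163/512, 327/1024, 655/2048 | 41/128, 21/64, 11/32, 3/8, 1/2, 1 } → 1311/4096
val(brrbrbrrrbbbbb) = { 0, 1/4, 5/16, 81/256, 163/512, 327/1024, 655/2048, 1311/4096 | 41/128, 21/64, 11/32, 3/8, 1/2, 1 } → 2623/8192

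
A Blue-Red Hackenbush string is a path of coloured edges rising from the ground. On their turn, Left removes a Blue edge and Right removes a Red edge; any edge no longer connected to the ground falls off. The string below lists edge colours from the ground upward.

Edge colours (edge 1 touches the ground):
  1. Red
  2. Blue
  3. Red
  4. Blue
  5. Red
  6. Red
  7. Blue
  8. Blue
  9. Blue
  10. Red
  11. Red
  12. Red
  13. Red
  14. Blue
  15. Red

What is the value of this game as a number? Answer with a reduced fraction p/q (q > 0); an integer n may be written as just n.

Prefix values for Red Blue Red Blue Red Red Blue Blue Blue Red Red Red Red Blue Red via {L|R} + simplicity:
1 of 15 · R · max L −∞ · min R 0 = -1
2 of 15 · RB · max L -1 · min R 0 = -1/2
3 of 15 · RBR · max L -1 · min R -1/2 = -3/4
4 of 15 · RBRB · max L -3/4 · min R -1/2 = -5/8
5 of 15 · RBRBR · max L -3/4 · min R -5/8 = -11/16
6 of 15 · RBRBRR · max L -3/4 · min R -11/16 = -23/32
7 of 15 · RBRBRRB · max L -23/32 · min R -11/16 = -45/64
8 of 15 · RBRBRRBB · max L -45/64 · min R -11/16 = -89/128
9 of 15 · RBRBRRBBB · max L -89/128 · min R -11/16 = -177/256
10 of 15 · RBRBRRBBBR · max L -89/128 · min R -177/256 = -355/512
11 of 15 · RBRBRRBBBRR · max L -89/128 · min R -355/512 = -711/1024
12 of 15 · RBRBRRBBBRRR · max L -89/128 · min R -711/1024 = -1423/2048
13 of 15 · RBRBRRBBBRRRR · max L -89/128 · min R -1423/2048 = -2847/4096
14 of 15 · RBRBRRBBBRRRRB · max L -2847/4096 · min R -1423/2048 = -5693/8192
15 of 15 · RBRBRRBBBRRRRBR · max L -2847/4096 · min R -5693/8192 = -11387/16384

-11387/16384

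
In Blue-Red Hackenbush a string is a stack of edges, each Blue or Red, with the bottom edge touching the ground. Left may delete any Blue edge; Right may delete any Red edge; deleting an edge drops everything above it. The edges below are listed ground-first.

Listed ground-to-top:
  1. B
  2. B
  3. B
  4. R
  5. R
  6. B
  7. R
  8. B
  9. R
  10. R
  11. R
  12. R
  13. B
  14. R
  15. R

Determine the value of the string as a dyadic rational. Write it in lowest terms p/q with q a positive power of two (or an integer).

v_1 [B]  L=[0]  R=[∅]  -> 1
v_2 [BB]  L=[0, 1]  R=[∅]  -> 2
v_3 [BBB]  L=[0, 1, 2]  R=[∅]  -> 3
v_4 [BBBR]  L=[0, 1, 2]  R=[3]  -> 5/2
v_5 [BBBRR]  L=[0, 1, 2]  R=[5/2, 3]  -> 9/4
v_6 [BBBRRB]  L=[0, 1, 2, 9/4]  R=[5/2, 3]  -> 19/8
v_7 [BBBRRBR]  L=[0, 1, 2, 9/4]  R=[19/8, 5/2, 3]  -> 37/16
v_8 [BBBRRBRB]  L=[0, 1, 2, 9/4, 37/16]  R=[19/8, 5/2, 3]  -> 75/32
v_9 [BBBRRBRBR]  L=[0, 1, 2, 9/4, 37/16]  R=[75/32, 19/8, 5/2, 3]  -> 149/64
v_10 [BBBRRBRBRR]  L=[0, 1, 2, 9/4, 37/16]  R=[149/64, 75/32, 19/8, 5/2, 3]  -> 297/128
v_11 [BBBRRBRBRRR]  L=[0, 1, 2, 9/4, 37/16]  R=[297/128, 149/64, 75/32, 19/8, 5/2, 3]  -> 593/256
v_12 [BBBRRBRBRRRR]  L=[0, 1, 2, 9/4, 37/16]  R=[593/256, 297/128, 149/64, 75/32, 19/8, 5/2, 3]  -> 1185/512
v_13 [BBBRRBRBRRRRB]  L=[0, 1, 2, 9/4, 37/16, 1185/512]  R=[593/256, 297/128, 149/64, 75/32, 19/8, 5/2, 3]  -> 2371/1024
v_14 [BBBRRBRBRRRRBR]  L=[0, 1, 2, 9/4, 37/16, 1185/512]  R=[2371/1024, 593/256, 297/128, 149/64, 75/32, 19/8, 5/2, 3]  -> 4741/2048
v_15 [BBBRRBRBRRRRBRR]  L=[0, 1, 2, 9/4, 37/16, 1185/512]  R=[4741/2048, 2371/1024, 593/256, 297/128, 149/64, 75/32, 19/8, 5/2, 3]  -> 9481/4096

9481/4096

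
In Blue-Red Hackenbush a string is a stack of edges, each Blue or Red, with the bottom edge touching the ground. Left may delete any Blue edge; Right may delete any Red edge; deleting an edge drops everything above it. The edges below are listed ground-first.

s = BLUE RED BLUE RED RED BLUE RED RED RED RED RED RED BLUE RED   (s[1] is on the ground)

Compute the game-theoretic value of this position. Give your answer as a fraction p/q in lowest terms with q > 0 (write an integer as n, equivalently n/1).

Prefix values for BLUE RED BLUE RED RED BLUE RED RED RED RED RED RED BLUE RED via {L|R} + simplicity:
v(B) = { 0 |  } → 1
v(BR) = { 0 | 1 } → 1/2
v(BRB) = { 0, 1/2 | 1 } → 3/4
v(BRBR) = { 0, 1/2 | 3/4, 1 } → 5/8
v(BRBRR) = { 0, 1/2 | 5/8, 3/4, 1 } → 9/16
v(BRBRRB) = { 0, 1/2, 9/16 | 5/8, 3/4, 1 } → 19/32
v(BRBRRBR) = { 0, 1/2, 9/16 | 19/32, 5/8, 3/4, 1 } → 37/64
v(BRBRRBRR) = { 0, 1/2, 9/16 | 37/64, 19/32, 5/8, 3/4, 1 } → 73/128
v(BRBRRBRRR) = { 0, 1/2, 9/16 | 73/128, 37/64, 19/32, 5/8, 3/4, 1 } → 145/256
v(BRBRRBRRRR) = { 0, 1/2, 9/16 | 145/256, 73/128, 37/64, 19/32, 5/8, 3/4, 1 } → 289/512
v(BRBRRBRRRRR) = { 0, 1/2, 9/16 | 289/512, 145/256, 73/128, 37/64, 19/32, 5/8, 3/4, 1 } → 577/1024
v(BRBRRBRRRRRR) = { 0, 1/2, 9/16 | 577/1024, 289/512, 145/256, 73/128, 37/64, 19/32, 5/8, 3/4, 1 } → 1153/2048
v(BRBRRBRRRRRRB) = { 0, 1/2, 9/16, 1153/2048 | 577/1024, 289/512, 145/256, 73/128, 37/64, 19/32, 5/8, 3/4, 1 } → 2307/4096
v(BRBRRBRRRRRRBR) = { 0, 1/2, 9/16, 1153/2048 | 2307/4096, 577/1024, 289/512, 145/256, 73/128, 37/64, 19/32, 5/8, 3/4, 1 } → 4613/8192

4613/8192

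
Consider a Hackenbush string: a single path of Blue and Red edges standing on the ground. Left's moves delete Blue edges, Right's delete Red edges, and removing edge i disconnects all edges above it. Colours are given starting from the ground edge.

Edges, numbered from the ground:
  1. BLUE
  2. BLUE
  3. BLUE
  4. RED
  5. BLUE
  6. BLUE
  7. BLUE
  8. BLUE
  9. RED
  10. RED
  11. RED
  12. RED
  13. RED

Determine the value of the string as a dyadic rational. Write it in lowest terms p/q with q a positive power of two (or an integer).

3009/1024

Recurse on prefixes of the 13-edge string BLUE BLUE BLUE RED BLUE BLUE BLUE BLUE RED RED RED RED RED:
step 1: add BLUE to get B; options L={ 0 } R={ (no moves) } = 1
step 2: add BLUE to get BB; options L={ 0, 1 } R={ (no moves) } = 2
step 3: add BLUE to get BBB; options L={ 0, 1, 2 } R={ (no moves) } = 3
step 4: add RED to get BBBR; options L={ 0, 1, 2 } R={ 3 } = 5/2
step 5: add BLUE to get BBBRB; options L={ 0, 1, 2, 5/2 } R={ 3 } = 11/4
step 6: add BLUE to get BBBRBB; options L={ 0, 1, 2, 5/2, 11/4 } R={ 3 } = 23/8
step 7: add BLUE to get BBBRBBB; options L={ 0, 1, 2, 5/2, 11/4, 23/8 } R={ 3 } = 47/16
step 8: add BLUE to get BBBRBBBB; options L={ 0, 1, 2, 5/2, 11/4, 23/8, 47/16 } R={ 3 } = 95/32
step 9: add RED to get BBBRBBBBR; options L={ 0, 1, 2, 5/2, 11/4, 23/8, 47/16 } R={ 95/32, 3 } = 189/64
step 10: add RED to get BBBRBBBBRR; options L={ 0, 1, 2, 5/2, 11/4, 23/8, 47/16 } R={ 189/64, 95/32, 3 } = 377/128
step 11: add RED to get BBBRBBBBRRR; options L={ 0, 1, 2, 5/2, 11/4, 23/8, 47/16 } R={ 377/128, 189/64, 95/32, 3 } = 753/256
step 12: add RED to get BBBRBBBBRRRR; options L={ 0, 1, 2, 5/2, 11/4, 23/8, 47/16 } R={ 753/256, 377/128, 189/64, 95/32, 3 } = 1505/512
step 13: add RED to get BBBRBBBBRRRRR; options L={ 0, 1, 2, 5/2, 11/4, 23/8, 47/16 } R={ 1505/512, 753/256, 377/128, 189/64, 95/32, 3 } = 3009/1024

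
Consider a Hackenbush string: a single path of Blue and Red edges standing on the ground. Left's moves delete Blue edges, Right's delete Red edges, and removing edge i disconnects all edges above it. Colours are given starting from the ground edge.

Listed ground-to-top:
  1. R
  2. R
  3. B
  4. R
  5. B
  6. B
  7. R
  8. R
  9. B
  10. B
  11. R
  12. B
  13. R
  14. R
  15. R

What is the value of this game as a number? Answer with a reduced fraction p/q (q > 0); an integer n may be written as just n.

edge 1 of 15 (R): {  | 0 } gives -1
edge 2 of 15 (R): {  | -1 0 } gives -2
edge 3 of 15 (B): { -2 | -1 0 } gives -3/2
edge 4 of 15 (R): { -2 | -3/2 -1 0 } gives -7/4
edge 5 of 15 (B): { -2 -7/4 | -3/2 -1 0 } gives -13/8
edge 6 of 15 (B): { -2 -7/4 -13/8 | -3/2 -1 0 } gives -25/16
edge 7 of 15 (R): { -2 -7/4 -13/8 | -25/16 -3/2 -1 0 } gives -51/32
edge 8 of 15 (R): { -2 -7/4 -13/8 | -51/32 -25/16 -3/2 -1 0 } gives -103/64
edge 9 of 15 (B): { -2 -7/4 -13/8 -103/64 | -51/32 -25/16 -3/2 -1 0 } gives -205/128
edge 10 of 15 (B): { -2 -7/4 -13/8 -103/64 -205/128 | -51/32 -25/16 -3/2 -1 0 } gives -409/256
edge 11 of 15 (R): { -2 -7/4 -13/8 -103/64 -205/128 | -409/256 -51/32 -25/16 -3/2 -1 0 } gives -819/512
edge 12 of 15 (B): { -2 -7/4 -13/8 -103/64 -205/128 -819/512 | -409/256 -51/32 -25/16 -3/2 -1 0 } gives -1637/1024
edge 13 of 15 (R): { -2 -7/4 -13/8 -103/64 -205/128 -819/512 | -1637/1024 -409/256 -51/32 -25/16 -3/2 -1 0 } gives -3275/2048
edge 14 of 15 (R): { -2 -7/4 -13/8 -103/64 -205/128 -819/512 | -3275/2048 -1637/1024 -409/256 -51/32 -25/16 -3/2 -1 0 } gives -6551/4096
edge 15 of 15 (R): { -2 -7/4 -13/8 -103/64 -205/128 -819/512 | -6551/4096 -3275/2048 -1637/1024 -409/256 -51/32 -25/16 -3/2 -1 0 } gives -13103/8192

-13103/8192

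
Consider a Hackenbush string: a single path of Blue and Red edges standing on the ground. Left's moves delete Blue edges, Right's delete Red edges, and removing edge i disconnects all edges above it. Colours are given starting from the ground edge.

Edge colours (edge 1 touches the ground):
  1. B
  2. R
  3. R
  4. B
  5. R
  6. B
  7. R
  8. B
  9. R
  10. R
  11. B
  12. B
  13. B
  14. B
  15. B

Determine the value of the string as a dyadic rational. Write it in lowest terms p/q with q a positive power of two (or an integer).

5439/16384

B: Left { 0 }, Right { — } so simplest 1
BR: Left { 0 }, Right { 1 } so simplest 1/2
BRR: Left { 0 }, Right { 1/2; 1 } so simplest 1/4
BRRB: Left { 0; 1/4 }, Right { 1/2; 1 } so simplest 3/8
BRRBR: Left { 0; 1/4 }, Right { 3/8; 1/2; 1 } so simplest 5/16
BRRBRB: Left { 0; 1/4; 5/16 }, Right { 3/8; 1/2; 1 } so simplest 11/32
BRRBRBR: Left { 0; 1/4; 5/16 }, Right { 11/32; 3/8; 1/2; 1 } so simplest 21/64
BRRBRBRB: Left { 0; 1/4; 5/16; 21/64 }, Right { 11/32; 3/8; 1/2; 1 } so simplest 43/128
BRRBRBRBR: Left { 0; 1/4; 5/16; 21/64 }, Right { 43/128; 11/32; 3/8; 1/2; 1 } so simplest 85/256
BRRBRBRBRR: Left { 0; 1/4; 5/16; 21/64 }, Right { 85/256; 43/128; 11/32; 3/8; 1/2; 1 } so simplest 169/512
BRRBRBRBRRB: Left { 0; 1/4; 5/16; 21/64; 169/512 }, Right { 85/256; 43/128; 11/32; 3/8; 1/2; 1 } so simplest 339/1024
BRRBRBRBRRBB: Left { 0; 1/4; 5/16; 21/64; 169/512; 339/1024 }, Right { 85/256; 43/128; 11/32; 3/8; 1/2; 1 } so simplest 679/2048
BRRBRBRBRRBBB: Left { 0; 1/4; 5/16; 21/64; 169/512; 339/1024; 679/2048 }, Right { 85/256; 43/128; 11/32; 3/8; 1/2; 1 } so simplest 1359/4096
BRRBRBRBRRBBBB: Left { 0; 1/4; 5/16; 21/64; 169/512; 339/1024; 679/2048; 1359/4096 }, Right { 85/256; 43/128; 11/32; 3/8; 1/2; 1 } so simplest 2719/8192
BRRBRBRBRRBBBBB: Left { 0; 1/4; 5/16; 21/64; 169/512; 339/1024; 679/2048; 1359/4096; 2719/8192 }, Right { 85/256; 43/128; 11/32; 3/8; 1/2; 1 } so simplest 5439/16384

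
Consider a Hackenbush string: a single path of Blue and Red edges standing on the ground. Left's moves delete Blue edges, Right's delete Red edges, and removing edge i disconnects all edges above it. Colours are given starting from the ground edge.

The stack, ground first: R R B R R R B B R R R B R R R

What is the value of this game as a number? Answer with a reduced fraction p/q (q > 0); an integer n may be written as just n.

-15599/8192

G_1 [R]  L=[]  R=[0]  gives -1
G_2 [RR]  L=[]  R=[-1 0]  gives -2
G_3 [RRB]  L=[-2]  R=[-1 0]  gives -3/2
G_4 [RRBR]  L=[-2]  R=[-3/2 -1 0]  gives -7/4
G_5 [RRBRR]  L=[-2]  R=[-7/4 -3/2 -1 0]  gives -15/8
G_6 [RRBRRR]  L=[-2]  R=[-15/8 -7/4 -3/2 -1 0]  gives -31/16
G_7 [RRBRRRB]  L=[-2 -31/16]  R=[-15/8 -7/4 -3/2 -1 0]  gives -61/32
G_8 [RRBRRRBB]  L=[-2 -31/16 -61/32]  R=[-15/8 -7/4 -3/2 -1 0]  gives -121/64
G_9 [RRBRRRBBR]  L=[-2 -31/16 -61/32]  R=[-121/64 -15/8 -7/4 -3/2 -1 0]  gives -243/128
G_10 [RRBRRRBBRR]  L=[-2 -31/16 -61/32]  R=[-243/128 -121/64 -15/8 -7/4 -3/2 -1 0]  gives -487/256
G_11 [RRBRRRBBRRR]  L=[-2 -31/16 -61/32]  R=[-487/256 -243/128 -121/64 -15/8 -7/4 -3/2 -1 0]  gives -975/512
G_12 [RRBRRRBBRRRB]  L=[-2 -31/16 -61/32 -975/512]  R=[-487/256 -243/128 -121/64 -15/8 -7/4 -3/2 -1 0]  gives -1949/1024
G_13 [RRBRRRBBRRRBR]  L=[-2 -31/16 -61/32 -975/512]  R=[-1949/1024 -487/256 -243/128 -121/64 -15/8 -7/4 -3/2 -1 0]  gives -3899/2048
G_14 [RRBRRRBBRRRBRR]  L=[-2 -31/16 -61/32 -975/512]  R=[-3899/2048 -1949/1024 -487/256 -243/128 -121/64 -15/8 -7/4 -3/2 -1 0]  gives -7799/4096
G_15 [RRBRRRBBRRRBRRR]  L=[-2 -31/16 -61/32 -975/512]  R=[-7799/4096 -3899/2048 -1949/1024 -487/256 -243/128 -121/64 -15/8 -7/4 -3/2 -1 0]  gives -15599/8192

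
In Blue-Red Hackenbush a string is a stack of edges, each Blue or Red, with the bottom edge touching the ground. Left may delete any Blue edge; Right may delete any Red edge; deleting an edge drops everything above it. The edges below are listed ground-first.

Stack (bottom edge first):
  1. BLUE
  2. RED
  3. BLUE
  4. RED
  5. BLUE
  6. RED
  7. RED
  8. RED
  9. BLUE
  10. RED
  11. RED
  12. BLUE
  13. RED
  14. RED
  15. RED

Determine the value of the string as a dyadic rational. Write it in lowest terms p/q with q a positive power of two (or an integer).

1 of 15 · B · max L 0 · min R +∞ → 1
2 of 15 · BR · max L 0 · min R 1 → 1/2
3 of 15 · BRB · max L 1/2 · min R 1 → 3/4
4 of 15 · BRBR · max L 1/2 · min R 3/4 → 5/8
5 of 15 · BRBRB · max L 5/8 · min R 3/4 → 11/16
6 of 15 · BRBRBR · max L 5/8 · min R 11/16 → 21/32
7 of 15 · BRBRBRR · max L 5/8 · min R 21/32 → 41/64
8 of 15 · BRBRBRRR · max L 5/8 · min R 41/64 → 81/128
9 of 15 · BRBRBRRRB · max L 81/128 · min R 41/64 → 163/256
10 of 15 · BRBRBRRRBR · max L 81/128 · min R 163/256 → 325/512
11 of 15 · BRBRBRRRBRR · max L 81/128 · min R 325/512 → 649/1024
12 of 15 · BRBRBRRRBRRB · max L 649/1024 · min R 325/512 → 1299/2048
13 of 15 · BRBRBRRRBRRBR · max L 649/1024 · min R 1299/2048 → 2597/4096
14 of 15 · BRBRBRRRBRRBRR · max L 649/1024 · min R 2597/4096 → 5193/8192
15 of 15 · BRBRBRRRBRRBRRR · max L 649/1024 · min R 5193/8192 → 10385/16384

10385/16384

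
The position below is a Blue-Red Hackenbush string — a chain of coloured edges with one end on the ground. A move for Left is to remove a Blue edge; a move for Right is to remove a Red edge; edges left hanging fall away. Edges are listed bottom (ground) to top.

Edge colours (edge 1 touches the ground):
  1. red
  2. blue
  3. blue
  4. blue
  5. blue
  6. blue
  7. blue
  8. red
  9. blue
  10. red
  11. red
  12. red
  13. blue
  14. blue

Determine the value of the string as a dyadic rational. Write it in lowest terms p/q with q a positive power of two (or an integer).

1 of 14 · r · max L −∞ · min R 0 → -1
2 of 14 · rb · max L -1 · min R 0 → -1/2
3 of 14 · rbb · max L -1/2 · min R 0 → -1/4
4 of 14 · rbbb · max L -1/4 · min R 0 → -1/8
5 of 14 · rbbbb · max L -1/8 · min R 0 → -1/16
6 of 14 · rbbbbb · max L -1/16 · min R 0 → -1/32
7 of 14 · rbbbbbb · max L -1/32 · min R 0 → -1/64
8 of 14 · rbbbbbbr · max L -1/32 · min R -1/64 → -3/128
9 of 14 · rbbbbbbrb · max L -3/128 · min R -1/64 → -5/256
10 of 14 · rbbbbbbrbr · max L -3/128 · min R -5/256 → -11/512
11 of 14 · rbbbbbbrbrr · max L -3/128 · min R -11/512 → -23/1024
12 of 14 · rbbbbbbrbrrr · max L -3/128 · min R -23/1024 → -47/2048
13 of 14 · rbbbbbbrbrrrb · max L -47/2048 · min R -23/1024 → -93/4096
14 of 14 · rbbbbbbrbrrrbb · max L -93/4096 · min R -23/1024 → -185/8192

-185/8192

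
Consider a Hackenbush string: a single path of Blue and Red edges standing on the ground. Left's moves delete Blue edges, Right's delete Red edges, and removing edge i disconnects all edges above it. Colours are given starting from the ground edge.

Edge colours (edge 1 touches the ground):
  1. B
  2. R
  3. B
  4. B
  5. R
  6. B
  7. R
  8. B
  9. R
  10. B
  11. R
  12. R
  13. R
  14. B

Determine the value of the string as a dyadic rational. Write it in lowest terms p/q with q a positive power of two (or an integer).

value_1 [B]  L=[0]  R=[]  gives 1
value_2 [BR]  L=[0]  R=[1]  gives 1/2
value_3 [BRB]  L=[0; 1/2]  R=[1]  gives 3/4
value_4 [BRBB]  L=[0; 1/2; 3/4]  R=[1]  gives 7/8
value_5 [BRBBR]  L=[0; 1/2; 3/4]  R=[7/8; 1]  gives 13/16
value_6 [BRBBRB]  L=[0; 1/2; 3/4; 13/16]  R=[7/8; 1]  gives 27/32
value_7 [BRBBRBR]  L=[0; 1/2; 3/4; 13/16]  R=[27/32; 7/8; 1]  gives 53/64
value_8 [BRBBRBRB]  L=[0; 1/2; 3/4; 13/16; 53/64]  R=[27/32; 7/8; 1]  gives 107/128
value_9 [BRBBRBRBR]  L=[0; 1/2; 3/4; 13/16; 53/64]  R=[107/128; 27/32; 7/8; 1]  gives 213/256
value_10 [BRBBRBRBRB]  L=[0; 1/2; 3/4; 13/16; 53/64; 213/256]  R=[107/128; 27/32; 7/8; 1]  gives 427/512
value_11 [BRBBRBRBRBR]  L=[0; 1/2; 3/4; 13/16; 53/64; 213/256]  R=[427/512; 107/128; 27/32; 7/8; 1]  gives 853/1024
value_12 [BRBBRBRBRBRR]  L=[0; 1/2; 3/4; 13/16; 53/64; 213/256]  R=[853/1024; 427/512; 107/128; 27/32; 7/8; 1]  gives 1705/2048
value_13 [BRBBRBRBRBRRR]  L=[0; 1/2; 3/4; 13/16; 53/64; 213/256]  R=[1705/2048; 853/1024; 427/512; 107/128; 27/32; 7/8; 1]  gives 3409/4096
value_14 [BRBBRBRBRBRRRB]  L=[0; 1/2; 3/4; 13/16; 53/64; 213/256; 3409/4096]  R=[1705/2048; 853/1024; 427/512; 107/128; 27/32; 7/8; 1]  gives 6819/8192

6819/8192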